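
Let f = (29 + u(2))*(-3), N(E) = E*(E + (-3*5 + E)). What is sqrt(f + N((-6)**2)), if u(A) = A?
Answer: sqrt(1959) ≈ 44.261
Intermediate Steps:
N(E) = E*(-15 + 2*E) (N(E) = E*(E + (-15 + E)) = E*(-15 + 2*E))
f = -93 (f = (29 + 2)*(-3) = 31*(-3) = -93)
sqrt(f + N((-6)**2)) = sqrt(-93 + (-6)**2*(-15 + 2*(-6)**2)) = sqrt(-93 + 36*(-15 + 2*36)) = sqrt(-93 + 36*(-15 + 72)) = sqrt(-93 + 36*57) = sqrt(-93 + 2052) = sqrt(1959)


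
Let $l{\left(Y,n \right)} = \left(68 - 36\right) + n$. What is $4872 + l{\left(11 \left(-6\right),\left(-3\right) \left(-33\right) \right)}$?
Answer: $5003$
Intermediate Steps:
$l{\left(Y,n \right)} = 32 + n$
$4872 + l{\left(11 \left(-6\right),\left(-3\right) \left(-33\right) \right)} = 4872 + \left(32 - -99\right) = 4872 + \left(32 + 99\right) = 4872 + 131 = 5003$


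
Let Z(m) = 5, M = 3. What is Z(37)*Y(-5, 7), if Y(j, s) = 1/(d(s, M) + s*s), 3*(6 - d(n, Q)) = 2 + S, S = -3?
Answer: 15/166 ≈ 0.090361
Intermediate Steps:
d(n, Q) = 19/3 (d(n, Q) = 6 - (2 - 3)/3 = 6 - ⅓*(-1) = 6 + ⅓ = 19/3)
Y(j, s) = 1/(19/3 + s²) (Y(j, s) = 1/(19/3 + s*s) = 1/(19/3 + s²))
Z(37)*Y(-5, 7) = 5*(3/(19 + 3*7²)) = 5*(3/(19 + 3*49)) = 5*(3/(19 + 147)) = 5*(3/166) = 15/166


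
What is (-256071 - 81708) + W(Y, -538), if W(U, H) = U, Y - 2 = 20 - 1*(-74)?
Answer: -337683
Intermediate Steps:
Y = 96 (Y = 2 + (20 - 1*(-74)) = 2 + (20 + 74) = 2 + 94 = 96)
(-256071 - 81708) + W(Y, -538) = (-256071 - 81708) + 96 = -337779 + 96 = -337683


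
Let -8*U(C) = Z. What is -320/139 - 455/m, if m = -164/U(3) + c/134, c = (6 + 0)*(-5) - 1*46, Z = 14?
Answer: -43641425/6072354 ≈ -7.1869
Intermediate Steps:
U(C) = -7/4 (U(C) = -⅛*14 = -7/4)
c = -76 (c = 6*(-5) - 46 = -30 - 46 = -76)
m = 43686/469 (m = -164/(-7/4) - 76/134 = -164*(-4/7) - 76*1/134 = 656/7 - 38/67 = 43686/469 ≈ 93.147)
-320/139 - 455/m = -320/139 - 455/43686/469 = -320*1/139 - 455*469/43686 = -320/139 - 213395/43686 = -43641425/6072354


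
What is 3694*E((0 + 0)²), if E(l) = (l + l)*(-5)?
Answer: 0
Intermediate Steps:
E(l) = -10*l (E(l) = (2*l)*(-5) = -10*l)
3694*E((0 + 0)²) = 3694*(-10*(0 + 0)²) = 3694*(-10*0²) = 3694*(-10*0) = 3694*0 = 0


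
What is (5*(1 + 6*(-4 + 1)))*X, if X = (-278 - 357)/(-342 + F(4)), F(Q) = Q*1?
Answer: -53975/338 ≈ -159.69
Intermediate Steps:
F(Q) = Q
X = 635/338 (X = (-278 - 357)/(-342 + 4) = -635/(-338) = -635*(-1/338) = 635/338 ≈ 1.8787)
(5*(1 + 6*(-4 + 1)))*X = (5*(1 + 6*(-4 + 1)))*(635/338) = (5*(1 + 6*(-3)))*(635/338) = (5*(1 - 18))*(635/338) = (5*(-17))*(635/338) = -85*635/338 = -53975/338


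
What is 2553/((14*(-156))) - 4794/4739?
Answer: -153529/70408 ≈ -2.1806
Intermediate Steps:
2553/((14*(-156))) - 4794/4739 = 2553/(-2184) - 4794*1/4739 = 2553*(-1/2184) - 4794/4739 = -851/728 - 4794/4739 = -153529/70408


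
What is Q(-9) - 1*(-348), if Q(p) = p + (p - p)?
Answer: 339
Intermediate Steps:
Q(p) = p (Q(p) = p + 0 = p)
Q(-9) - 1*(-348) = -9 - 1*(-348) = -9 + 348 = 339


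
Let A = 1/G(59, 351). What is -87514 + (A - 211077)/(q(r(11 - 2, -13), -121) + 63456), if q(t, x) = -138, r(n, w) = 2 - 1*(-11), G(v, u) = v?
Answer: -163471964605/1867881 ≈ -87517.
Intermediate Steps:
r(n, w) = 13 (r(n, w) = 2 + 11 = 13)
A = 1/59 ≈ 0.016949
-87514 + (A - 211077)/(q(r(11 - 2, -13), -121) + 63456) = -87514 + (1/59 - 211077)/(-138 + 63456) = -87514 - 12453542/59/63318 = -87514 - 12453542/59*1/63318 = -87514 - 6226771/1867881 = -163471964605/1867881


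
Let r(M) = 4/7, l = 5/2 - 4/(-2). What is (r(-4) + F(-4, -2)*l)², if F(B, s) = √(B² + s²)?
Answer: 19861/49 + 72*√5/7 ≈ 428.33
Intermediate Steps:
l = 9/2 (l = 5*(½) - 4*(-½) = 5/2 + 2 = 9/2 ≈ 4.5000)
r(M) = 4/7 (r(M) = 4*(⅐) = 4/7)
(r(-4) + F(-4, -2)*l)² = (4/7 + √((-4)² + (-2)²)*(9/2))² = (4/7 + √(16 + 4)*(9/2))² = (4/7 + √20*(9/2))² = (4/7 + (2*√5)*(9/2))² = (4/7 + 9*√5)²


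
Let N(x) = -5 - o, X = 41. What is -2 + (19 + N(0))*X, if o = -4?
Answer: 736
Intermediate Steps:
N(x) = -1 (N(x) = -5 - 1*(-4) = -5 + 4 = -1)
-2 + (19 + N(0))*X = -2 + (19 - 1)*41 = -2 + 18*41 = -2 + 738 = 736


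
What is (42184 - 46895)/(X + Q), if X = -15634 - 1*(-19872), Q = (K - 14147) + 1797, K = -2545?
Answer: 4711/10657 ≈ 0.44206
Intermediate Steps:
Q = -14895 (Q = (-2545 - 14147) + 1797 = -16692 + 1797 = -14895)
X = 4238 (X = -15634 + 19872 = 4238)
(42184 - 46895)/(X + Q) = (42184 - 46895)/(4238 - 14895) = -4711/(-10657) = -4711*(-1/10657) = 4711/10657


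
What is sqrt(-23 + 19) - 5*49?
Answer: -245 + 2*I ≈ -245.0 + 2.0*I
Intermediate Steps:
sqrt(-23 + 19) - 5*49 = sqrt(-4) - 245 = 2*I - 245 = -245 + 2*I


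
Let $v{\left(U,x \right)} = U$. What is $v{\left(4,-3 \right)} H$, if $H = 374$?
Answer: $1496$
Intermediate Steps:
$v{\left(4,-3 \right)} H = 4 \cdot 374 = 1496$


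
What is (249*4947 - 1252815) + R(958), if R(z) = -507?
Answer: -21519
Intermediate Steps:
(249*4947 - 1252815) + R(958) = (249*4947 - 1252815) - 507 = (1231803 - 1252815) - 507 = -21012 - 507 = -21519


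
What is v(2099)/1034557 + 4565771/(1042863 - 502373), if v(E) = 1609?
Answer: 4724419996857/559167712930 ≈ 8.4490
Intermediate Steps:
v(2099)/1034557 + 4565771/(1042863 - 502373) = 1609/1034557 + 4565771/(1042863 - 502373) = 1609*(1/1034557) + 4565771/540490 = 1609/1034557 + 4565771*(1/540490) = 1609/1034557 + 4565771/540490 = 4724419996857/559167712930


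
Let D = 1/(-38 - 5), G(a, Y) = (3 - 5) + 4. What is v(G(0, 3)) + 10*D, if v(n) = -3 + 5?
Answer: 76/43 ≈ 1.7674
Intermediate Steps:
G(a, Y) = 2 (G(a, Y) = -2 + 4 = 2)
v(n) = 2
D = -1/43 (D = 1/(-43) = -1/43 ≈ -0.023256)
v(G(0, 3)) + 10*D = 2 + 10*(-1/43) = 2 - 10/43 = 76/43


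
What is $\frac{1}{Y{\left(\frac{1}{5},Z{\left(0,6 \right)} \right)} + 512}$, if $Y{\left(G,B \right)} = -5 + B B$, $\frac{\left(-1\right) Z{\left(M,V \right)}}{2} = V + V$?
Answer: $\frac{1}{1083} \approx 0.00092336$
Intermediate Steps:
$Z{\left(M,V \right)} = - 4 V$ ($Z{\left(M,V \right)} = - 2 \left(V + V\right) = - 2 \cdot 2 V = - 4 V$)
$Y{\left(G,B \right)} = -5 + B^{2}$
$\frac{1}{Y{\left(\frac{1}{5},Z{\left(0,6 \right)} \right)} + 512} = \frac{1}{\left(-5 + \left(\left(-4\right) 6\right)^{2}\right) + 512} = \frac{1}{\left(-5 + \left(-24\right)^{2}\right) + 512} = \frac{1}{\left(-5 + 576\right) + 512} = \frac{1}{571 + 512} = \frac{1}{1083}$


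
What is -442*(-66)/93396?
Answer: 2431/7783 ≈ 0.31235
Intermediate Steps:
-442*(-66)/93396 = 29172*(1/93396) = 2431/7783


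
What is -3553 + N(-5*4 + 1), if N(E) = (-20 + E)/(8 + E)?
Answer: -39044/11 ≈ -3549.5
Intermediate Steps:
N(E) = (-20 + E)/(8 + E)
-3553 + N(-5*4 + 1) = -3553 + (-20 + (-5*4 + 1))/(8 + (-5*4 + 1)) = -3553 + (-20 + (-20 + 1))/(8 + (-20 + 1)) = -3553 + (-20 - 19)/(8 - 19) = -3553 - 39/(-11) = -3553 - 1/11*(-39) = -3553 + 39/11 = -39044/11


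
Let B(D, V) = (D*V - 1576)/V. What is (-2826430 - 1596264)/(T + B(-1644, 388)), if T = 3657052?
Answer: -214500659/177287091 ≈ -1.2099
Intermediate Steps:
B(D, V) = (-1576 + D*V)/V
(-2826430 - 1596264)/(T + B(-1644, 388)) = (-2826430 - 1596264)/(3657052 + (-1644 - 1576/388)) = -4422694/(3657052 + (-1644 - 1576*1/388)) = -4422694/(3657052 + (-1644 - 394/97)) = -4422694/(3657052 - 159862/97) = -4422694/354574182/97 = -4422694*97/354574182 = -214500659/177287091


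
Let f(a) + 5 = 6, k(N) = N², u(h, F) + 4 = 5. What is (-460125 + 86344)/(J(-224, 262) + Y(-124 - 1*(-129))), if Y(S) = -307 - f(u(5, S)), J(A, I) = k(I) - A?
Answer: -373781/68560 ≈ -5.4519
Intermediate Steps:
u(h, F) = 1 (u(h, F) = -4 + 5 = 1)
f(a) = 1 (f(a) = -5 + 6 = 1)
J(A, I) = I² - A
Y(S) = -308 (Y(S) = -307 - 1*1 = -307 - 1 = -308)
(-460125 + 86344)/(J(-224, 262) + Y(-124 - 1*(-129))) = (-460125 + 86344)/((262² - 1*(-224)) - 308) = -373781/((68644 + 224) - 308) = -373781/(68868 - 308) = -373781/68560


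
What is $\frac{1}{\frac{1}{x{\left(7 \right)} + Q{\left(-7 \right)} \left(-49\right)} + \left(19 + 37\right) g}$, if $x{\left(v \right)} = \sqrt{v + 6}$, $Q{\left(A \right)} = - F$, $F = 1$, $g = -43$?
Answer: $- \frac{5750255}{13846496049} + \frac{\sqrt{13}}{13846496049} \approx -0.00041529$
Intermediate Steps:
$Q{\left(A \right)} = -1$ ($Q{\left(A \right)} = \left(-1\right) 1 = -1$)
$x{\left(v \right)} = \sqrt{6 + v}$
$\frac{1}{\frac{1}{x{\left(7 \right)} + Q{\left(-7 \right)} \left(-49\right)} + \left(19 + 37\right) g} = \frac{1}{\frac{1}{\sqrt{6 + 7} - -49} + \left(19 + 37\right) \left(-43\right)} = \frac{1}{\frac{1}{\sqrt{13} + 49} + 56 \left(-43\right)} = \frac{1}{\frac{1}{49 + \sqrt{13}} - 2408} = \frac{1}{-2408 + \frac{1}{49 + \sqrt{13}}}$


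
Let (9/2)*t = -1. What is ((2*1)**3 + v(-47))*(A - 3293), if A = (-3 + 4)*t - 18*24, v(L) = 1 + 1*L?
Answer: 1274026/9 ≈ 1.4156e+5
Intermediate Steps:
t = -2/9 (t = (2/9)*(-1) = -2/9 ≈ -0.22222)
v(L) = 1 + L
A = -3890/9 (A = (-3 + 4)*(-2/9) - 18*24 = 1*(-2/9) - 432 = -2/9 - 432 = -3890/9 ≈ -432.22)
((2*1)**3 + v(-47))*(A - 3293) = ((2*1)**3 + (1 - 47))*(-3890/9 - 3293) = (2**3 - 46)*(-33527/9) = (8 - 46)*(-33527/9) = -38*(-33527/9) = 1274026/9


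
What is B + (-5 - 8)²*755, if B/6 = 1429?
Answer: 136169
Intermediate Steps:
B = 8574 (B = 6*1429 = 8574)
B + (-5 - 8)²*755 = 8574 + (-5 - 8)²*755 = 8574 + (-13)²*755 = 8574 + 169*755 = 8574 + 127595 = 136169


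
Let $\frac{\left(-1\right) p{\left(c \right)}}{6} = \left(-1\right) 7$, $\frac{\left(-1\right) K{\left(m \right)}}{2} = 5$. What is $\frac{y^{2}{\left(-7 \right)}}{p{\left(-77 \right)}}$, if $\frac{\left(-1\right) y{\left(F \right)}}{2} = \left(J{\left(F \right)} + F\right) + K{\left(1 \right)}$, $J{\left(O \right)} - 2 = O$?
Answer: $\frac{968}{21} \approx 46.095$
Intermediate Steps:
$K{\left(m \right)} = -10$ ($K{\left(m \right)} = \left(-2\right) 5 = -10$)
$p{\left(c \right)} = 42$ ($p{\left(c \right)} = - 6 \left(\left(-1\right) 7\right) = \left(-6\right) \left(-7\right) = 42$)
$J{\left(O \right)} = 2 + O$
$y{\left(F \right)} = 16 - 4 F$ ($y{\left(F \right)} = - 2 \left(\left(\left(2 + F\right) + F\right) - 10\right) = - 2 \left(\left(2 + 2 F\right) - 10\right) = - 2 \left(-8 + 2 F\right) = 16 - 4 F$)
$\frac{y^{2}{\left(-7 \right)}}{p{\left(-77 \right)}} = \frac{\left(16 - -28\right)^{2}}{42} = \left(16 + 28\right)^{2} \cdot \frac{1}{42} = 44^{2} \cdot \frac{1}{42} = 1936 \cdot \frac{1}{42} = \frac{968}{21}$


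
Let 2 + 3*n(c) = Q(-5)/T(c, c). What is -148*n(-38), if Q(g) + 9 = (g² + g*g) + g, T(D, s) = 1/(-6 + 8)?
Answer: -10360/3 ≈ -3453.3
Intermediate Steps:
T(D, s) = ½ (T(D, s) = 1/2 = ½)
Q(g) = -9 + g + 2*g² (Q(g) = -9 + ((g² + g*g) + g) = -9 + ((g² + g²) + g) = -9 + (2*g² + g) = -9 + (g + 2*g²) = -9 + g + 2*g²)
n(c) = 70/3 (n(c) = -⅔ + ((-9 - 5 + 2*(-5)²)/(½))/3 = -⅔ + ((-9 - 5 + 2*25)*2)/3 = -⅔ + ((-9 - 5 + 50)*2)/3 = -⅔ + (36*2)/3 = -⅔ + (⅓)*72 = -⅔ + 24 = 70/3)
-148*n(-38) = -148*70/3 = -10360/3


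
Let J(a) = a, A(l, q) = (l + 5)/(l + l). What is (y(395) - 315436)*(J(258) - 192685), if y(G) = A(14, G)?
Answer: 1699551632703/28 ≈ 6.0698e+10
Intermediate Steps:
A(l, q) = (5 + l)/(2*l) (A(l, q) = (5 + l)/((2*l)) = (5 + l)*(1/(2*l)) = (5 + l)/(2*l))
y(G) = 19/28 (y(G) = (½)*(5 + 14)/14 = (½)*(1/14)*19 = 19/28)
(y(395) - 315436)*(J(258) - 192685) = (19/28 - 315436)*(258 - 192685) = -8832189/28*(-192427) = 1699551632703/28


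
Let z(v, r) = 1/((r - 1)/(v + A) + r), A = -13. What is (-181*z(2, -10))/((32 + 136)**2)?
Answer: 181/254016 ≈ 0.00071255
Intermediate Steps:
z(v, r) = 1/(r + (-1 + r)/(-13 + v)) (z(v, r) = 1/((r - 1)/(v - 13) + r) = 1/((-1 + r)/(-13 + v) + r) = 1/(r + (-1 + r)/(-13 + v)))
(-181*z(2, -10))/((32 + 136)**2) = (-181*(-13 + 2)/(-1 - 12*(-10) - 10*2))/((32 + 136)**2) = (-181*(-11)/(-1 + 120 - 20))/(168**2) = -181*(-11)/99/28224 = -181*(-11)/99*(1/28224) = -181*(-1/9)*(1/28224) = (181/9)*(1/28224) = 181/254016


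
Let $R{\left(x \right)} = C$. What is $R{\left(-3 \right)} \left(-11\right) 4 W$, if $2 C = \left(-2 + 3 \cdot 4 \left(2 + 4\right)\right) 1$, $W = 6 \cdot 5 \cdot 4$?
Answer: $-184800$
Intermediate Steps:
$W = 120$ ($W = 30 \cdot 4 = 120$)
$C = 35$ ($C = \frac{\left(-2 + 3 \cdot 4 \left(2 + 4\right)\right) 1}{2} = \frac{\left(-2 + 12 \cdot 6\right) 1}{2} = \frac{\left(-2 + 72\right) 1}{2} = \frac{70 \cdot 1}{2} = \frac{1}{2} \cdot 70 = 35$)
$R{\left(x \right)} = 35$
$R{\left(-3 \right)} \left(-11\right) 4 W = 35 \left(-11\right) 4 \cdot 120 = \left(-385\right) 480 = -184800$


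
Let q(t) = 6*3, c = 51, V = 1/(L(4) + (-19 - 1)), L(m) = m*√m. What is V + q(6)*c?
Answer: 11015/12 ≈ 917.92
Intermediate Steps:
L(m) = m^(3/2)
V = -1/12 (V = 1/(4^(3/2) + (-19 - 1)) = 1/(8 - 20) = 1/(-12) = -1/12 ≈ -0.083333)
q(t) = 18
V + q(6)*c = -1/12 + 18*51 = -1/12 + 918 = 11015/12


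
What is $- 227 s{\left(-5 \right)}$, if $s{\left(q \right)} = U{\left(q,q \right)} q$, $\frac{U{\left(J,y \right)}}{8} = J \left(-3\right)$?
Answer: $136200$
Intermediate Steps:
$U{\left(J,y \right)} = - 24 J$ ($U{\left(J,y \right)} = 8 J \left(-3\right) = 8 \left(- 3 J\right) = - 24 J$)
$s{\left(q \right)} = - 24 q^{2}$ ($s{\left(q \right)} = - 24 q q = - 24 q^{2}$)
$- 227 s{\left(-5 \right)} = - 227 \left(- 24 \left(-5\right)^{2}\right) = - 227 \left(\left(-24\right) 25\right) = \left(-227\right) \left(-600\right) = 136200$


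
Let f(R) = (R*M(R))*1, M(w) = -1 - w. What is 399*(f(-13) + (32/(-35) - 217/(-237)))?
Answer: -24586171/395 ≈ -62244.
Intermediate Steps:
f(R) = R*(-1 - R) (f(R) = (R*(-1 - R))*1 = R*(-1 - R))
399*(f(-13) + (32/(-35) - 217/(-237))) = 399*(-1*(-13)*(1 - 13) + (32/(-35) - 217/(-237))) = 399*(-1*(-13)*(-12) + (32*(-1/35) - 217*(-1/237))) = 399*(-156 + (-32/35 + 217/237)) = 399*(-156 + 11/8295) = 399*(-1294009/8295) = -24586171/395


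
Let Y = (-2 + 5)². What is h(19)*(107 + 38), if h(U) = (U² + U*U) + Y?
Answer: 105995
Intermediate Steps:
Y = 9 (Y = 3² = 9)
h(U) = 9 + 2*U² (h(U) = (U² + U*U) + 9 = (U² + U²) + 9 = 2*U² + 9 = 9 + 2*U²)
h(19)*(107 + 38) = (9 + 2*19²)*(107 + 38) = (9 + 2*361)*145 = (9 + 722)*145 = 731*145 = 105995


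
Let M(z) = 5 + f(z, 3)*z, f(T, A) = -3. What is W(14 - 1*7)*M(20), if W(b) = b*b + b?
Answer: -3080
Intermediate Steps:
M(z) = 5 - 3*z
W(b) = b + b**2 (W(b) = b**2 + b = b + b**2)
W(14 - 1*7)*M(20) = ((14 - 1*7)*(1 + (14 - 1*7)))*(5 - 3*20) = ((14 - 7)*(1 + (14 - 7)))*(5 - 60) = (7*(1 + 7))*(-55) = (7*8)*(-55) = 56*(-55) = -3080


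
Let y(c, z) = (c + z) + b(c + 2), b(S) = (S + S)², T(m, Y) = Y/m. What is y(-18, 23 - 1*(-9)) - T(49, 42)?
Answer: 7260/7 ≈ 1037.1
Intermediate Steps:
b(S) = 4*S² (b(S) = (2*S)² = 4*S²)
y(c, z) = c + z + 4*(2 + c)² (y(c, z) = (c + z) + 4*(c + 2)² = (c + z) + 4*(2 + c)² = c + z + 4*(2 + c)²)
y(-18, 23 - 1*(-9)) - T(49, 42) = (-18 + (23 - 1*(-9)) + 4*(2 - 18)²) - 42/49 = (-18 + (23 + 9) + 4*(-16)²) - 42/49 = (-18 + 32 + 4*256) - 1*6/7 = (-18 + 32 + 1024) - 6/7 = 1038 - 6/7 = 7260/7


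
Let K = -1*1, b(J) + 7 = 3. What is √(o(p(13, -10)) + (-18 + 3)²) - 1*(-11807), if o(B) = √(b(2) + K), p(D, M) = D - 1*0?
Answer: 11807 + √(225 + I*√5) ≈ 11822.0 + 0.074535*I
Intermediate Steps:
p(D, M) = D (p(D, M) = D + 0 = D)
b(J) = -4 (b(J) = -7 + 3 = -4)
K = -1
o(B) = I*√5 (o(B) = √(-4 - 1) = √(-5) = I*√5)
√(o(p(13, -10)) + (-18 + 3)²) - 1*(-11807) = √(I*√5 + (-18 + 3)²) - 1*(-11807) = √(I*√5 + (-15)²) + 11807 = √(I*√5 + 225) + 11807 = √(225 + I*√5) + 11807 = 11807 + √(225 + I*√5)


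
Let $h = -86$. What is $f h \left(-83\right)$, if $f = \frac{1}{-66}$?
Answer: $- \frac{3569}{33} \approx -108.15$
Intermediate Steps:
$f = - \frac{1}{66} \approx -0.015152$
$f h \left(-83\right) = \left(- \frac{1}{66}\right) \left(-86\right) \left(-83\right) = \frac{43}{33} \left(-83\right) = - \frac{3569}{33}$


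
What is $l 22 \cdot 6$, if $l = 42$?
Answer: $5544$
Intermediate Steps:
$l 22 \cdot 6 = 42 \cdot 22 \cdot 6 = 924 \cdot 6 = 5544$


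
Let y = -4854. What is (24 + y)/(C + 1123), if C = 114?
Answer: -4830/1237 ≈ -3.9046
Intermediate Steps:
(24 + y)/(C + 1123) = (24 - 4854)/(114 + 1123) = -4830/1237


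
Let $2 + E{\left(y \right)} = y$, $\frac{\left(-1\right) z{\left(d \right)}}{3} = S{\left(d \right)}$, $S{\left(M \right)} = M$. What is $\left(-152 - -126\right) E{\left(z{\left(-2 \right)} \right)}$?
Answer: $-104$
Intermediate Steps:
$z{\left(d \right)} = - 3 d$
$E{\left(y \right)} = -2 + y$
$\left(-152 - -126\right) E{\left(z{\left(-2 \right)} \right)} = \left(-152 - -126\right) \left(-2 - -6\right) = \left(-152 + 126\right) \left(-2 + 6\right) = \left(-26\right) 4 = -104$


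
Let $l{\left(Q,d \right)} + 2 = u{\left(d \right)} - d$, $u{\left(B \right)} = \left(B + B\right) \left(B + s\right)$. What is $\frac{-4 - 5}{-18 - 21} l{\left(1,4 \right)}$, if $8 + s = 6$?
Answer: $\frac{30}{13} \approx 2.3077$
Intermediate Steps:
$s = -2$ ($s = -8 + 6 = -2$)
$u{\left(B \right)} = 2 B \left(-2 + B\right)$ ($u{\left(B \right)} = \left(B + B\right) \left(B - 2\right) = 2 B \left(-2 + B\right)$)
$l{\left(Q,d \right)} = -2 - d + 2 d \left(-2 + d\right)$ ($l{\left(Q,d \right)} = -2 + \left(2 d \left(-2 + d\right) - d\right) = -2 + \left(- d + 2 d \left(-2 + d\right)\right) = -2 - d + 2 d \left(-2 + d\right)$)
$\frac{-4 - 5}{-18 - 21} l{\left(1,4 \right)} = \frac{-4 - 5}{-18 - 21} \left(-2 - 4 + 2 \cdot 4 \left(-2 + 4\right)\right) = \frac{-4 - 5}{-39} \left(-2 - 4 + 2 \cdot 4 \cdot 2\right) = \left(-9\right) \left(- \frac{1}{39}\right) \left(-2 - 4 + 16\right) = \frac{3}{13} \cdot 10 = \frac{30}{13}$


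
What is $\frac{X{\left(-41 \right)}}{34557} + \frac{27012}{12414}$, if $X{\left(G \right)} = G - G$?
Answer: $\frac{4502}{2069} \approx 2.1759$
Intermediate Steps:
$X{\left(G \right)} = 0$
$\frac{X{\left(-41 \right)}}{34557} + \frac{27012}{12414} = \frac{0}{34557} + \frac{27012}{12414} = 0 \cdot \frac{1}{34557} + 27012 \cdot \frac{1}{12414} = 0 + \frac{4502}{2069} = \frac{4502}{2069}$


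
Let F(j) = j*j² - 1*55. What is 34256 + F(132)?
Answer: 2334169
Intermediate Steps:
F(j) = -55 + j³ (F(j) = j³ - 55 = -55 + j³)
34256 + F(132) = 34256 + (-55 + 132³) = 34256 + (-55 + 2299968) = 34256 + 2299913 = 2334169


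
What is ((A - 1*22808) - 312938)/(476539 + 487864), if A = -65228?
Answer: -400974/964403 ≈ -0.41577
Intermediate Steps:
((A - 1*22808) - 312938)/(476539 + 487864) = ((-65228 - 1*22808) - 312938)/(476539 + 487864) = ((-65228 - 22808) - 312938)/964403 = (-88036 - 312938)*(1/964403) = -400974*1/964403 = -400974/964403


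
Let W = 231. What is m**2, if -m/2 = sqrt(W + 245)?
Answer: 1904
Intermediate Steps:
m = -4*sqrt(119) (m = -2*sqrt(231 + 245) = -4*sqrt(119) ≈ -43.635)
m**2 = (-4*sqrt(119))**2 = 1904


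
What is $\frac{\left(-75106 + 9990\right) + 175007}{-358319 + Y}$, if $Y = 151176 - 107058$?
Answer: $- \frac{109891}{314201} \approx -0.34975$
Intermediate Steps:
$Y = 44118$ ($Y = 151176 - 107058 = 44118$)
$\frac{\left(-75106 + 9990\right) + 175007}{-358319 + Y} = \frac{\left(-75106 + 9990\right) + 175007}{-358319 + 44118} = \frac{-65116 + 175007}{-314201} = 109891 \left(- \frac{1}{314201}\right) = - \frac{109891}{314201}$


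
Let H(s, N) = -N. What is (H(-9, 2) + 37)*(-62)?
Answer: -2170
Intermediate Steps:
(H(-9, 2) + 37)*(-62) = (-1*2 + 37)*(-62) = (-2 + 37)*(-62) = 35*(-62) = -2170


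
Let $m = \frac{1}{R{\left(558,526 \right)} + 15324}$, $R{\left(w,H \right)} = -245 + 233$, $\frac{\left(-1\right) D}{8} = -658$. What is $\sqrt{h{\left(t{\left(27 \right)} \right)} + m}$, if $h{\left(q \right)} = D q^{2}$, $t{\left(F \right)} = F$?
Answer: $\frac{\sqrt{56232483843261}}{3828} \approx 1958.9$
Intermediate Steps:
$D = 5264$ ($D = \left(-8\right) \left(-658\right) = 5264$)
$R{\left(w,H \right)} = -12$
$m = \frac{1}{15312}$ ($m = \frac{1}{-12 + 15324} = \frac{1}{15312} \approx 6.5308 \cdot 10^{-5}$)
$h{\left(q \right)} = 5264 q^{2}$
$\sqrt{h{\left(t{\left(27 \right)} \right)} + m} = \sqrt{5264 \cdot 27^{2} + \frac{1}{15312}} = \sqrt{5264 \cdot 729 + \frac{1}{15312}} = \sqrt{3837456 + \frac{1}{15312}} = \sqrt{\frac{58759126273}{15312}} = \frac{\sqrt{56232483843261}}{3828}$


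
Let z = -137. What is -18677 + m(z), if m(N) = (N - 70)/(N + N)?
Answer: -5117291/274 ≈ -18676.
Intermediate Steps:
m(N) = (-70 + N)/(2*N) (m(N) = (-70 + N)/((2*N)) = (-70 + N)*(1/(2*N)) = (-70 + N)/(2*N))
-18677 + m(z) = -18677 + (½)*(-70 - 137)/(-137) = -18677 + (½)*(-1/137)*(-207) = -18677 + 207/274 = -5117291/274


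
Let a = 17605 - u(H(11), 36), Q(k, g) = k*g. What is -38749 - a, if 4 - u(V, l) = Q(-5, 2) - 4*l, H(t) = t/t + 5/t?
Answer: -56196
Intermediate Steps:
Q(k, g) = g*k
H(t) = 1 + 5/t
u(V, l) = 14 + 4*l (u(V, l) = 4 - (2*(-5) - 4*l) = 4 - (-10 - 4*l) = 4 + (10 + 4*l) = 14 + 4*l)
a = 17447 (a = 17605 - (14 + 4*36) = 17605 - (14 + 144) = 17605 - 1*158 = 17605 - 158 = 17447)
-38749 - a = -38749 - 1*17447 = -38749 - 17447 = -56196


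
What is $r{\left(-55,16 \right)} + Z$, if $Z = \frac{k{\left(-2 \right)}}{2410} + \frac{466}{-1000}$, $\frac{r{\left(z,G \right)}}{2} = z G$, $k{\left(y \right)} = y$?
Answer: $- \frac{212136253}{120500} \approx -1760.5$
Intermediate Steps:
$r{\left(z,G \right)} = 2 G z$ ($r{\left(z,G \right)} = 2 z G = 2 G z$)
$Z = - \frac{56253}{120500}$ ($Z = - \frac{2}{2410} + \frac{466}{-1000} = \left(-2\right) \frac{1}{2410} + 466 \left(- \frac{1}{1000}\right) = - \frac{1}{1205} - \frac{233}{500} = - \frac{56253}{120500} \approx -0.46683$)
$r{\left(-55,16 \right)} + Z = 2 \cdot 16 \left(-55\right) - \frac{56253}{120500} = -1760 - \frac{56253}{120500} = - \frac{212136253}{120500}$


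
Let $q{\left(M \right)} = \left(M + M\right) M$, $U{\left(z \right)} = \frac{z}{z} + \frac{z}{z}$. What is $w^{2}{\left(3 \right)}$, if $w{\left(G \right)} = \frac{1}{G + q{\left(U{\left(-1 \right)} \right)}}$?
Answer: $\frac{1}{121} \approx 0.0082645$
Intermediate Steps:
$U{\left(z \right)} = 2$ ($U{\left(z \right)} = 1 + 1 = 2$)
$q{\left(M \right)} = 2 M^{2}$ ($q{\left(M \right)} = 2 M M = 2 M^{2}$)
$w{\left(G \right)} = \frac{1}{8 + G}$ ($w{\left(G \right)} = \frac{1}{G + 2 \cdot 2^{2}} = \frac{1}{G + 2 \cdot 4} = \frac{1}{G + 8} = \frac{1}{8 + G}$)
$w^{2}{\left(3 \right)} = \left(\frac{1}{8 + 3}\right)^{2} = \left(\frac{1}{11}\right)^{2} = \frac{1}{121}$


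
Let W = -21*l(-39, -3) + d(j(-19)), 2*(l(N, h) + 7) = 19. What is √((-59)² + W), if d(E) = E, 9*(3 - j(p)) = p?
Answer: √123610/6 ≈ 58.597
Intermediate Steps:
j(p) = 3 - p/9
l(N, h) = 5/2 (l(N, h) = -7 + (½)*19 = -7 + 19/2 = 5/2)
W = -853/18 (W = -21*5/2 + (3 - ⅑*(-19)) = -105/2 + (3 + 19/9) = -105/2 + 46/9 = -853/18 ≈ -47.389)
√((-59)² + W) = √((-59)² - 853/18) = √(3481 - 853/18) = √(61805/18) = √123610/6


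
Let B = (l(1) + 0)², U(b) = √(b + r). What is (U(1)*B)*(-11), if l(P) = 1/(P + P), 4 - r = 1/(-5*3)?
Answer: -11*√285/30 ≈ -6.1900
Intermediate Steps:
r = 61/15 (r = 4 - 1/((-5*3)) = 4 - 1/(-15) = 4 - 1*(-1/15) = 4 + 1/15 = 61/15 ≈ 4.0667)
l(P) = 1/(2*P)
U(b) = √(61/15 + b) (U(b) = √(b + 61/15) = √(61/15 + b))
B = ¼ (B = ((½)/1 + 0)² = ((½)*1 + 0)² = (½ + 0)² = (½)² = ¼ ≈ 0.25000)
(U(1)*B)*(-11) = ((√(915 + 225*1)/15)*(¼))*(-11) = ((√(915 + 225)/15)*(¼))*(-11) = ((√1140/15)*(¼))*(-11) = (((2*√285)/15)*(¼))*(-11) = ((2*√285/15)*(¼))*(-11) = (√285/30)*(-11) = -11*√285/30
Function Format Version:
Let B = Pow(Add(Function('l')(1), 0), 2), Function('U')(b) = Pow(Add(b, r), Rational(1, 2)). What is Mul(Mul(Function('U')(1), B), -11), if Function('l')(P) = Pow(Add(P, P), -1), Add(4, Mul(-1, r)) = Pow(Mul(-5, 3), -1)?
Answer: Mul(Rational(-11, 30), Pow(285, Rational(1, 2))) ≈ -6.1900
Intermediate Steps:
r = Rational(61, 15) (r = Add(4, Mul(-1, Pow(Mul(-5, 3), -1))) = Add(4, Mul(-1, Pow(-15, -1))) = Add(4, Mul(-1, Rational(-1, 15))) = Add(4, Rational(1, 15)) = Rational(61, 15) ≈ 4.0667)
Function('l')(P) = Mul(Rational(1, 2), Pow(P, -1)) (Function('l')(P) = Pow(Mul(2, P), -1) = Mul(Rational(1, 2), Pow(P, -1)))
Function('U')(b) = Pow(Add(Rational(61, 15), b), Rational(1, 2)) (Function('U')(b) = Pow(Add(b, Rational(61, 15)), Rational(1, 2)) = Pow(Add(Rational(61, 15), b), Rational(1, 2)))
B = Rational(1, 4) (B = Pow(Add(Mul(Rational(1, 2), Pow(1, -1)), 0), 2) = Pow(Add(Mul(Rational(1, 2), 1), 0), 2) = Pow(Add(Rational(1, 2), 0), 2) = Pow(Rational(1, 2), 2) = Rational(1, 4) ≈ 0.25000)
Mul(Mul(Function('U')(1), B), -11) = Mul(Mul(Mul(Rational(1, 15), Pow(Add(915, Mul(225, 1)), Rational(1, 2))), Rational(1, 4)), -11) = Mul(Mul(Mul(Rational(1, 15), Pow(Add(915, 225), Rational(1, 2))), Rational(1, 4)), -11) = Mul(Mul(Mul(Rational(1, 15), Pow(1140, Rational(1, 2))), Rational(1, 4)), -11) = Mul(Mul(Mul(Rational(1, 15), Mul(2, Pow(285, Rational(1, 2)))), Rational(1, 4)), -11) = Mul(Mul(Mul(Rational(2, 15), Pow(285, Rational(1, 2))), Rational(1, 4)), -11) = Mul(Mul(Rational(1, 30), Pow(285, Rational(1, 2))), -11) = Mul(Rational(-11, 30), Pow(285, Rational(1, 2)))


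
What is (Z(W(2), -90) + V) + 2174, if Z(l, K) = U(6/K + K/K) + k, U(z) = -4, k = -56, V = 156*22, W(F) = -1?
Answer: 5546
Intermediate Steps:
V = 3432
Z(l, K) = -60 (Z(l, K) = -4 - 56 = -60)
(Z(W(2), -90) + V) + 2174 = (-60 + 3432) + 2174 = 3372 + 2174 = 5546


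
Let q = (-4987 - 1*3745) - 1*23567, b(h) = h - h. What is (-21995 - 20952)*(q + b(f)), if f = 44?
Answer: 1387145153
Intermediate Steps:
b(h) = 0
q = -32299 (q = (-4987 - 3745) - 23567 = -8732 - 23567 = -32299)
(-21995 - 20952)*(q + b(f)) = (-21995 - 20952)*(-32299 + 0) = -42947*(-32299) = 1387145153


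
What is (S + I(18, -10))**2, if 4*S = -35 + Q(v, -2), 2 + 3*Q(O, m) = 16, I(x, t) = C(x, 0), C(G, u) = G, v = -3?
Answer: 15625/144 ≈ 108.51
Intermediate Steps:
I(x, t) = x
Q(O, m) = 14/3 (Q(O, m) = -2/3 + (1/3)*16 = -2/3 + 16/3 = 14/3)
S = -91/12 (S = (-35 + 14/3)/4 = (1/4)*(-91/3) = -91/12 ≈ -7.5833)
(S + I(18, -10))**2 = (-91/12 + 18)**2 = (125/12)**2 = 15625/144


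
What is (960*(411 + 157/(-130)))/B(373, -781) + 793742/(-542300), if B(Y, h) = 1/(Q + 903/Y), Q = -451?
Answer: -232025573890571479/1314806350 ≈ -1.7647e+8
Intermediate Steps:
B(Y, h) = 1/(-451 + 903/Y)
(960*(411 + 157/(-130)))/B(373, -781) + 793742/(-542300) = (960*(411 + 157/(-130)))/((-1*373/(-903 + 451*373))) + 793742/(-542300) = (960*(411 + 157*(-1/130)))/((-1*373/(-903 + 168223))) + 793742*(-1/542300) = (960*(411 - 157/130))/((-1*373/167320)) - 396871/271150 = (960*(53273/130))/((-1*373*1/167320)) - 396871/271150 = 5114208/(13*(-373/167320)) - 396871/271150 = (5114208/13)*(-167320/373) - 396871/271150 = -855709282560/4849 - 396871/271150 = -232025573890571479/1314806350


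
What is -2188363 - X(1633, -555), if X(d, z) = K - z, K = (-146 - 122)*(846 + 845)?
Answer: -1735730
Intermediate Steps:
K = -453188 (K = -268*1691 = -453188)
X(d, z) = -453188 - z
-2188363 - X(1633, -555) = -2188363 - (-453188 - 1*(-555)) = -2188363 - (-453188 + 555) = -2188363 - 1*(-452633) = -2188363 + 452633 = -1735730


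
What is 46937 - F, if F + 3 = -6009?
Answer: 52949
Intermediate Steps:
F = -6012 (F = -3 - 6009 = -6012)
46937 - F = 46937 - 1*(-6012) = 46937 + 6012 = 52949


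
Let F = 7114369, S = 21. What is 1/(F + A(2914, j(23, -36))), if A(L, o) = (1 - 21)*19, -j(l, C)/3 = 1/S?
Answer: 1/7113989 ≈ 1.4057e-7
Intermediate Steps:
j(l, C) = -⅐ (j(l, C) = -3/21 = -3*1/21 = -⅐)
A(L, o) = -380 (A(L, o) = -20*19 = -380)
1/(F + A(2914, j(23, -36))) = 1/(7114369 - 380) = 1/7113989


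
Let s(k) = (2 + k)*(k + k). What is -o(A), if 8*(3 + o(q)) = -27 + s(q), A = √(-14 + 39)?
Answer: -19/8 ≈ -2.3750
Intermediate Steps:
s(k) = 2*k*(2 + k) (s(k) = (2 + k)*(2*k) = 2*k*(2 + k))
A = 5 (A = √25 = 5)
o(q) = -51/8 + q*(2 + q)/4 (o(q) = -3 + (-27 + 2*q*(2 + q))/8 = -3 + (-27/8 + q*(2 + q)/4) = -51/8 + q*(2 + q)/4)
-o(A) = -(-51/8 + (¼)*5*(2 + 5)) = -(-51/8 + (¼)*5*7) = -(-51/8 + 35/4) = -1*19/8 = -19/8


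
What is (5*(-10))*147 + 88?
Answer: -7262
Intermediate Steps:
(5*(-10))*147 + 88 = -50*147 + 88 = -7350 + 88 = -7262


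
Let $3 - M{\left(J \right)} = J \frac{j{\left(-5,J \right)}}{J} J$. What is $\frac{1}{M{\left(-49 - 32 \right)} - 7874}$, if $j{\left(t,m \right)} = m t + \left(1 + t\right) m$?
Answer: $\frac{1}{51178} \approx 1.954 \cdot 10^{-5}$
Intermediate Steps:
$j{\left(t,m \right)} = m t + m \left(1 + t\right)$
$M{\left(J \right)} = 3 + 9 J^{2}$ ($M{\left(J \right)} = 3 - J \frac{J \left(1 + 2 \left(-5\right)\right)}{J} J = 3 - J \frac{J \left(1 - 10\right)}{J} J = 3 - J \frac{J \left(-9\right)}{J} J = 3 - J \frac{\left(-9\right) J}{J} J = 3 - J \left(-9\right) J = 3 - - 9 J J = 3 - - 9 J^{2} = 3 + 9 J^{2}$)
$\frac{1}{M{\left(-49 - 32 \right)} - 7874} = \frac{1}{\left(3 + 9 \left(-49 - 32\right)^{2}\right) - 7874} = \frac{1}{\left(3 + 9 \left(-81\right)^{2}\right) - 7874} = \frac{1}{\left(3 + 9 \cdot 6561\right) - 7874} = \frac{1}{\left(3 + 59049\right) - 7874} = \frac{1}{59052 - 7874} = \frac{1}{51178}$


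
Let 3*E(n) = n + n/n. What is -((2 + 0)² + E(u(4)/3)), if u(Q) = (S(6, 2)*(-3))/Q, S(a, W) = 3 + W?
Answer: -47/12 ≈ -3.9167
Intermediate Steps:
u(Q) = -15/Q (u(Q) = ((3 + 2)*(-3))/Q = (5*(-3))/Q = -15/Q)
E(n) = ⅓ + n/3 (E(n) = (n + n/n)/3 = (n + 1)/3 = (1 + n)/3 = ⅓ + n/3)
-((2 + 0)² + E(u(4)/3)) = -((2 + 0)² + (⅓ + (-15/4/3)/3)) = -(2² + (⅓ + (-15*¼*(⅓))/3)) = -(4 + (⅓ + (-15/4*⅓)/3)) = -(4 + (⅓ + (⅓)*(-5/4))) = -(4 + (⅓ - 5/12)) = -(4 - 1/12) = -1*47/12 = -47/12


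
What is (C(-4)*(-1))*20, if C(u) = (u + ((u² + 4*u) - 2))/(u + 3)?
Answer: -120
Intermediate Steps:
C(u) = (-2 + u² + 5*u)/(3 + u) (C(u) = (u + (-2 + u² + 4*u))/(3 + u) = (-2 + u² + 5*u)/(3 + u))
(C(-4)*(-1))*20 = (((-2 + (-4)² + 5*(-4))/(3 - 4))*(-1))*20 = (((-2 + 16 - 20)/(-1))*(-1))*20 = (-1*(-6)*(-1))*20 = (6*(-1))*20 = -6*20 = -120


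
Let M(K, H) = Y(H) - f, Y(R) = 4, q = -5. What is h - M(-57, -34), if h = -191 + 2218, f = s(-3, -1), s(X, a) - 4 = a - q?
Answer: 2031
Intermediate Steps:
s(X, a) = 9 + a (s(X, a) = 4 + (a - 1*(-5)) = 4 + (a + 5) = 4 + (5 + a) = 9 + a)
f = 8 (f = 9 - 1 = 8)
M(K, H) = -4 (M(K, H) = 4 - 1*8 = 4 - 8 = -4)
h = 2027
h - M(-57, -34) = 2027 - 1*(-4) = 2027 + 4 = 2031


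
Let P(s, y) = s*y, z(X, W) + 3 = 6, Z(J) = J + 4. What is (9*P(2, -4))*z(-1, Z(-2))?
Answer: -216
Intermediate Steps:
Z(J) = 4 + J
z(X, W) = 3 (z(X, W) = -3 + 6 = 3)
(9*P(2, -4))*z(-1, Z(-2)) = (9*(2*(-4)))*3 = (9*(-8))*3 = -72*3 = -216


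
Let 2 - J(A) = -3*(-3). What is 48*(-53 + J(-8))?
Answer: -2880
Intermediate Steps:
J(A) = -7 (J(A) = 2 - (-3)*(-3) = 2 - 1*9 = 2 - 9 = -7)
48*(-53 + J(-8)) = 48*(-53 - 7) = 48*(-60) = -2880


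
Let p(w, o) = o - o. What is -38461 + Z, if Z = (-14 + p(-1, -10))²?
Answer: -38265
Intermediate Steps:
p(w, o) = 0
Z = 196 (Z = (-14 + 0)² = (-14)² = 196)
-38461 + Z = -38461 + 196 = -38265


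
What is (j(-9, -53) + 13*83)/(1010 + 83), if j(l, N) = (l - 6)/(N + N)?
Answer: 114389/115858 ≈ 0.98732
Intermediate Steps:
j(l, N) = (-6 + l)/(2*N) (j(l, N) = (-6 + l)/((2*N)) = (-6 + l)*(1/(2*N)) = (-6 + l)/(2*N))
(j(-9, -53) + 13*83)/(1010 + 83) = ((½)*(-6 - 9)/(-53) + 13*83)/(1010 + 83) = ((½)*(-1/53)*(-15) + 1079)/1093 = (15/106 + 1079)*(1/1093) = (114389/106)*(1/1093) = 114389/115858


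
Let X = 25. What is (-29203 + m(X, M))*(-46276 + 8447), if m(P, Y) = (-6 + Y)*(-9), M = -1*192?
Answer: 1037309009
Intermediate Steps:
M = -192
m(P, Y) = 54 - 9*Y
(-29203 + m(X, M))*(-46276 + 8447) = (-29203 + (54 - 9*(-192)))*(-46276 + 8447) = (-29203 + (54 + 1728))*(-37829) = (-29203 + 1782)*(-37829) = -27421*(-37829) = 1037309009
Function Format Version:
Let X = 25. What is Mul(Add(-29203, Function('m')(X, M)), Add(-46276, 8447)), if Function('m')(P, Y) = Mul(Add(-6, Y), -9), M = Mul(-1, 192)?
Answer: 1037309009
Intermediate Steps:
M = -192
Function('m')(P, Y) = Add(54, Mul(-9, Y))
Mul(Add(-29203, Function('m')(X, M)), Add(-46276, 8447)) = Mul(Add(-29203, Add(54, Mul(-9, -192))), Add(-46276, 8447)) = Mul(Add(-29203, Add(54, 1728)), -37829) = Mul(Add(-29203, 1782), -37829) = Mul(-27421, -37829) = 1037309009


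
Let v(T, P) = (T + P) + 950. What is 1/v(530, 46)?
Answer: 1/1526 ≈ 0.00065531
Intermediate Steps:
v(T, P) = 950 + P + T (v(T, P) = (P + T) + 950 = 950 + P + T)
1/v(530, 46) = 1/(950 + 46 + 530) = 1/1526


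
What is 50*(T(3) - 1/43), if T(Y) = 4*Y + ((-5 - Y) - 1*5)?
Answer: -2200/43 ≈ -51.163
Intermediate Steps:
T(Y) = -10 + 3*Y (T(Y) = 4*Y + ((-5 - Y) - 5) = 4*Y + (-10 - Y) = -10 + 3*Y)
50*(T(3) - 1/43) = 50*((-10 + 3*3) - 1/43) = 50*((-10 + 9) - 1*1/43) = 50*(-1 - 1/43) = 50*(-44/43) = -2200/43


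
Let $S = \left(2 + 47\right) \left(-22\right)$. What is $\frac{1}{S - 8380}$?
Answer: $- \frac{1}{9458} \approx -0.00010573$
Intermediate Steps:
$S = -1078$ ($S = 49 \left(-22\right) = -1078$)
$\frac{1}{S - 8380} = \frac{1}{-1078 - 8380} = \frac{1}{-9458} = - \frac{1}{9458}$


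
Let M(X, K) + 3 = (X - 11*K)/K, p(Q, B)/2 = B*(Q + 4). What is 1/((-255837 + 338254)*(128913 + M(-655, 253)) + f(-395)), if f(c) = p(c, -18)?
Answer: 253/2687687205492 ≈ 9.4133e-11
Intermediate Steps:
p(Q, B) = 2*B*(4 + Q) (p(Q, B) = 2*(B*(Q + 4)) = 2*(B*(4 + Q)) = 2*B*(4 + Q))
f(c) = -144 - 36*c (f(c) = 2*(-18)*(4 + c) = -144 - 36*c)
M(X, K) = -3 + (X - 11*K)/K
1/((-255837 + 338254)*(128913 + M(-655, 253)) + f(-395)) = 1/((-255837 + 338254)*(128913 + (-14 - 655/253)) + (-144 - 36*(-395))) = 1/(82417*(128913 + (-14 - 655*1/253)) + (-144 + 14220)) = 1/(82417*(128913 + (-14 - 655/253)) + 14076) = 1/(82417*(128913 - 4197/253) + 14076) = 1/(82417*(32610792/253) + 14076) = 1/(2687683644264/253 + 14076) = 1/(2687687205492/253) = 253/2687687205492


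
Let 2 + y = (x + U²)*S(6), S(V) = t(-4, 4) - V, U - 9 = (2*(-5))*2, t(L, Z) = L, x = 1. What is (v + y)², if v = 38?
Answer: 1401856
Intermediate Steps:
U = -11 (U = 9 + (2*(-5))*2 = 9 - 10*2 = 9 - 20 = -11)
S(V) = -4 - V
y = -1222 (y = -2 + (1 + (-11)²)*(-4 - 1*6) = -2 + (1 + 121)*(-4 - 6) = -2 + 122*(-10) = -2 - 1220 = -1222)
(v + y)² = (38 - 1222)² = (-1184)² = 1401856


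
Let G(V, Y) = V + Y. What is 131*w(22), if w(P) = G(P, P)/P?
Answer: 262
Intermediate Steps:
w(P) = 2 (w(P) = (P + P)/P = (2*P)/P = 2)
131*w(22) = 131*2 = 262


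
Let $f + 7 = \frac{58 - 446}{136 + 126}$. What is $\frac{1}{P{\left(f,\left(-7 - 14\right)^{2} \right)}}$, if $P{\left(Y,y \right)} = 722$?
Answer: $\frac{1}{722} \approx 0.001385$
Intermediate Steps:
$f = - \frac{1111}{131}$ ($f = -7 + \frac{58 - 446}{136 + 126} = -7 - \frac{388}{262} = -7 - \frac{194}{131} = - \frac{1111}{131} \approx -8.4809$)
$\frac{1}{P{\left(f,\left(-7 - 14\right)^{2} \right)}} = \frac{1}{722}$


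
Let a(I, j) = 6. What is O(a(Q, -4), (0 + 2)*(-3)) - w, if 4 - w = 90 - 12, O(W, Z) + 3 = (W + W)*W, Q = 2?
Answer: 143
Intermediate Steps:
O(W, Z) = -3 + 2*W² (O(W, Z) = -3 + (W + W)*W = -3 + (2*W)*W = -3 + 2*W²)
w = -74 (w = 4 - (90 - 12) = 4 - 1*78 = 4 - 78 = -74)
O(a(Q, -4), (0 + 2)*(-3)) - w = (-3 + 2*6²) - 1*(-74) = (-3 + 2*36) + 74 = (-3 + 72) + 74 = 69 + 74 = 143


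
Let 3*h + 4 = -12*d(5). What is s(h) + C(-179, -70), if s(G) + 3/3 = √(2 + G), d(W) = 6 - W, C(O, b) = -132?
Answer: -133 + I*√30/3 ≈ -133.0 + 1.8257*I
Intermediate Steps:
h = -16/3 (h = -4/3 + (-12*(6 - 1*5))/3 = -4/3 + (-12*(6 - 5))/3 = -4/3 + (-12*1)/3 = -4/3 + (⅓)*(-12) = -4/3 - 4 = -16/3 ≈ -5.3333)
s(G) = -1 + √(2 + G)
s(h) + C(-179, -70) = (-1 + √(2 - 16/3)) - 132 = (-1 + √(-10/3)) - 132 = (-1 + I*√30/3) - 132 = -133 + I*√30/3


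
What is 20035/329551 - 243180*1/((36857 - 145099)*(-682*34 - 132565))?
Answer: 168845124937865/2777952828147263 ≈ 0.060780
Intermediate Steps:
20035/329551 - 243180*1/((36857 - 145099)*(-682*34 - 132565)) = 20035*(1/329551) - 243180*(-1/(108242*(-23188 - 132565))) = 20035/329551 - 243180/((-155753*(-108242))) = 20035/329551 - 243180/16859016226 = 20035/329551 - 243180*1/16859016226 = 20035/329551 - 121590/8429508113 = 168845124937865/2777952828147263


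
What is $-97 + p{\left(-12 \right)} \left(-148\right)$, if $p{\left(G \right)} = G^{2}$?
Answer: $-21409$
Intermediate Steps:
$-97 + p{\left(-12 \right)} \left(-148\right) = -97 + \left(-12\right)^{2} \left(-148\right) = -97 + 144 \left(-148\right) = -97 - 21312 = -21409$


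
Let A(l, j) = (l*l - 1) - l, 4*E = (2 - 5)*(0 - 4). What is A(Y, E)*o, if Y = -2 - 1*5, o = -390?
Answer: -21450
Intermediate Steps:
Y = -7 (Y = -2 - 5 = -7)
E = 3 (E = ((2 - 5)*(0 - 4))/4 = (-3*(-4))/4 = (¼)*12 = 3)
A(l, j) = -1 + l² - l (A(l, j) = (l² - 1) - l = (-1 + l²) - l = -1 + l² - l)
A(Y, E)*o = (-1 + (-7)² - 1*(-7))*(-390) = (-1 + 49 + 7)*(-390) = 55*(-390) = -21450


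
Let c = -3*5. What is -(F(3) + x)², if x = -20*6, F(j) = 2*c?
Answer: -22500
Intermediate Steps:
c = -15
F(j) = -30 (F(j) = 2*(-15) = -30)
x = -120
-(F(3) + x)² = -(-30 - 120)² = -1*(-150)² = -1*22500 = -22500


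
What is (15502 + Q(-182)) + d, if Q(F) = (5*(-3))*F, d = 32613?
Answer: 50845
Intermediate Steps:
Q(F) = -15*F
(15502 + Q(-182)) + d = (15502 - 15*(-182)) + 32613 = (15502 + 2730) + 32613 = 18232 + 32613 = 50845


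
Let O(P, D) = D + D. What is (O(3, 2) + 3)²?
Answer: 49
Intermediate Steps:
O(P, D) = 2*D
(O(3, 2) + 3)² = (2*2 + 3)² = (4 + 3)² = 7² = 49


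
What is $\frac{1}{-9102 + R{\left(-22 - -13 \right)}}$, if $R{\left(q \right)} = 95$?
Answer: $- \frac{1}{9007} \approx -0.00011102$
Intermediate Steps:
$\frac{1}{-9102 + R{\left(-22 - -13 \right)}} = \frac{1}{-9102 + 95} = \frac{1}{-9007} = - \frac{1}{9007}$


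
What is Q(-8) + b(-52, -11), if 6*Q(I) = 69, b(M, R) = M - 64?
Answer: -209/2 ≈ -104.50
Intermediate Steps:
b(M, R) = -64 + M
Q(I) = 23/2 (Q(I) = (⅙)*69 = 23/2)
Q(-8) + b(-52, -11) = 23/2 + (-64 - 52) = 23/2 - 116 = -209/2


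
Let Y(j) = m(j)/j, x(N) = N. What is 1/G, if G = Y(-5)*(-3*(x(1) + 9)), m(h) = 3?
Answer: 1/18 ≈ 0.055556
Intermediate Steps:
Y(j) = 3/j
G = 18 (G = (3/(-5))*(-3*(1 + 9)) = (3*(-⅕))*(-3*10) = -⅗*(-30) = 18)
1/G = 1/18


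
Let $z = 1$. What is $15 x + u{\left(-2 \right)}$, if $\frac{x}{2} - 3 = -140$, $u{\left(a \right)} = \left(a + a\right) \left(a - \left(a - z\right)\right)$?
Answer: $-4114$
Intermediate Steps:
$u{\left(a \right)} = 2 a$ ($u{\left(a \right)} = \left(a + a\right) \left(a - \left(-1 + a\right)\right) = 2 a 1 = 2 a$)
$x = -274$ ($x = 6 + 2 \left(-140\right) = 6 - 280 = -274$)
$15 x + u{\left(-2 \right)} = 15 \left(-274\right) + 2 \left(-2\right) = -4110 - 4 = -4114$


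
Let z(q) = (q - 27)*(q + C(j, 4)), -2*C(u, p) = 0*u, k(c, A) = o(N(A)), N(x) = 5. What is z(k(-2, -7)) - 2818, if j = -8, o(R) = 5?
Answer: -2928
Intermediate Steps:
k(c, A) = 5
C(u, p) = 0 (C(u, p) = -0*u = -1/2*0 = 0)
z(q) = q*(-27 + q) (z(q) = (q - 27)*(q + 0) = (-27 + q)*q = q*(-27 + q))
z(k(-2, -7)) - 2818 = 5*(-27 + 5) - 2818 = 5*(-22) - 2818 = -110 - 2818 = -2928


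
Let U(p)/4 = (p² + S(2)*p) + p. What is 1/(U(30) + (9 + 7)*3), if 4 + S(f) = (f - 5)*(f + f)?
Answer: 1/1848 ≈ 0.00054113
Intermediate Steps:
S(f) = -4 + 2*f*(-5 + f) (S(f) = -4 + (f - 5)*(f + f) = -4 + (-5 + f)*(2*f) = -4 + 2*f*(-5 + f))
U(p) = -60*p + 4*p² (U(p) = 4*((p² + (-4 - 10*2 + 2*2²)*p) + p) = 4*((p² + (-4 - 20 + 2*4)*p) + p) = 4*((p² + (-4 - 20 + 8)*p) + p) = 4*((p² - 16*p) + p) = 4*(p² - 15*p) = -60*p + 4*p²)
1/(U(30) + (9 + 7)*3) = 1/(4*30*(-15 + 30) + (9 + 7)*3) = 1/(4*30*15 + 16*3) = 1/(1800 + 48) = 1/1848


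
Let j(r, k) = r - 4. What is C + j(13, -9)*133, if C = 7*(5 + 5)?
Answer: 1267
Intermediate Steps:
C = 70 (C = 7*10 = 70)
j(r, k) = -4 + r
C + j(13, -9)*133 = 70 + (-4 + 13)*133 = 70 + 9*133 = 70 + 1197 = 1267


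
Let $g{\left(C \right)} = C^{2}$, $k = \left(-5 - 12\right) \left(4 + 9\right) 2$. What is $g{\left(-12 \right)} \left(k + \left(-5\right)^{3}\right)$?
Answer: $-81648$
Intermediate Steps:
$k = -442$ ($k = \left(-17\right) 13 \cdot 2 = \left(-221\right) 2 = -442$)
$g{\left(-12 \right)} \left(k + \left(-5\right)^{3}\right) = \left(-12\right)^{2} \left(-442 + \left(-5\right)^{3}\right) = 144 \left(-442 - 125\right) = 144 \left(-567\right) = -81648$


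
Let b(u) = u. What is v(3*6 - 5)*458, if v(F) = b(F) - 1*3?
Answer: 4580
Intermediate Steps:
v(F) = -3 + F (v(F) = F - 1*3 = F - 3 = -3 + F)
v(3*6 - 5)*458 = (-3 + (3*6 - 5))*458 = (-3 + (18 - 5))*458 = (-3 + 13)*458 = 10*458 = 4580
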